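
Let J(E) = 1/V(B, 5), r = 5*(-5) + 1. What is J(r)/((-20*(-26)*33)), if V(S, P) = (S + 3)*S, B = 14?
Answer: 1/4084080 ≈ 2.4485e-7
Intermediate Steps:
V(S, P) = S*(3 + S) (V(S, P) = (3 + S)*S = S*(3 + S))
r = -24 (r = -25 + 1 = -24)
J(E) = 1/238 (J(E) = 1/(14*(3 + 14)) = 1/(14*17) = 1/238)
J(r)/((-20*(-26)*33)) = 1/(238*((-20*(-26)*33))) = 1/(238*((520*33))) = (1/238)/17160 = (1/238)*(1/17160) = 1/4084080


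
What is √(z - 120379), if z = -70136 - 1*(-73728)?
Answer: I*√116787 ≈ 341.74*I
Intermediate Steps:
z = 3592 (z = -70136 + 73728 = 3592)
√(z - 120379) = √(3592 - 120379) = √(-116787) = I*√116787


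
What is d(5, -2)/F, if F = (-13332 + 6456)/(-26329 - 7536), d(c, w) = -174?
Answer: -982085/1146 ≈ -856.97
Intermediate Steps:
F = 6876/33865 (F = -6876/(-33865) = -6876*(-1/33865) = 6876/33865 ≈ 0.20304)
d(5, -2)/F = -174/6876/33865 = -174*33865/6876 = -982085/1146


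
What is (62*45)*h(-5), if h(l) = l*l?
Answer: 69750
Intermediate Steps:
h(l) = l**2
(62*45)*h(-5) = (62*45)*(-5)**2 = 2790*25 = 69750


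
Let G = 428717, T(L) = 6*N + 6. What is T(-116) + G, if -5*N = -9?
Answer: 2143669/5 ≈ 4.2873e+5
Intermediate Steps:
N = 9/5 (N = -⅕*(-9) = 9/5 ≈ 1.8000)
T(L) = 84/5 (T(L) = 6*(9/5) + 6 = 54/5 + 6 = 84/5)
T(-116) + G = 84/5 + 428717 = 2143669/5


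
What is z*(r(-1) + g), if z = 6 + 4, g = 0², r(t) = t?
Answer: -10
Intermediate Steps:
g = 0
z = 10
z*(r(-1) + g) = 10*(-1 + 0) = 10*(-1) = -10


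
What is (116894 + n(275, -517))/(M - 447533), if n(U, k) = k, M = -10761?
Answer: -116377/458294 ≈ -0.25394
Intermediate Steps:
(116894 + n(275, -517))/(M - 447533) = (116894 - 517)/(-10761 - 447533) = 116377/(-458294) = 116377*(-1/458294) = -116377/458294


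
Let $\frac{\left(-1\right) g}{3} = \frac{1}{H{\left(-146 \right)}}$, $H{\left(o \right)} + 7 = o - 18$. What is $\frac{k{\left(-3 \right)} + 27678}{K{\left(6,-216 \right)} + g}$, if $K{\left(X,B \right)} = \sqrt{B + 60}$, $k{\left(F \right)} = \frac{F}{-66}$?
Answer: $\frac{34708269}{11150590} - \frac{1978371333 i \sqrt{39}}{5575295} \approx 3.1127 - 2216.0 i$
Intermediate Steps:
$k{\left(F \right)} = - \frac{F}{66}$ ($k{\left(F \right)} = F \left(- \frac{1}{66}\right) = - \frac{F}{66}$)
$K{\left(X,B \right)} = \sqrt{60 + B}$
$H{\left(o \right)} = -25 + o$ ($H{\left(o \right)} = -7 + \left(o - 18\right) = -7 + \left(-18 + o\right) = -25 + o$)
$g = \frac{1}{57}$ ($g = - \frac{3}{-25 - 146} = - \frac{3}{-171} = \left(-3\right) \left(- \frac{1}{171}\right) = \frac{1}{57} \approx 0.017544$)
$\frac{k{\left(-3 \right)} + 27678}{K{\left(6,-216 \right)} + g} = \frac{\left(- \frac{1}{66}\right) \left(-3\right) + 27678}{\sqrt{60 - 216} + \frac{1}{57}} = \frac{\frac{1}{22} + 27678}{\sqrt{-156} + \frac{1}{57}} = \frac{608917}{22 \left(2 i \sqrt{39} + \frac{1}{57}\right)} = \frac{608917}{22 \left(\frac{1}{57} + 2 i \sqrt{39}\right)}$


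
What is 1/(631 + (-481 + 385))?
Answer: 1/535 ≈ 0.0018692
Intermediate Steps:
1/(631 + (-481 + 385)) = 1/(631 - 96) = 1/535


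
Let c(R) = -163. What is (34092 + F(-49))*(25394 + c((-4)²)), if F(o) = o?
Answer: 858938933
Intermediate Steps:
(34092 + F(-49))*(25394 + c((-4)²)) = (34092 - 49)*(25394 - 163) = 34043*25231 = 858938933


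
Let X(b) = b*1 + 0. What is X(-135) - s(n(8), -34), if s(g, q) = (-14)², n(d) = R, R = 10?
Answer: -331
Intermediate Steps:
n(d) = 10
X(b) = b (X(b) = b + 0 = b)
s(g, q) = 196
X(-135) - s(n(8), -34) = -135 - 1*196 = -135 - 196 = -331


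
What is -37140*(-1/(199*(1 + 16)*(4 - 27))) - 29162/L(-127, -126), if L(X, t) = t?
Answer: 161741887/700281 ≈ 230.97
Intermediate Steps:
-37140*(-1/(199*(1 + 16)*(4 - 27))) - 29162/L(-127, -126) = -37140*(-1/(199*(1 + 16)*(4 - 27))) - 29162/(-126) = -37140/(-23*17*(-199)) - 29162*(-1/126) = -37140/((-391*(-199))) + 2083/9 = -37140/77809 + 2083/9 = 161741887/700281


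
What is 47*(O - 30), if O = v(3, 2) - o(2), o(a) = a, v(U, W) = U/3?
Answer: -1457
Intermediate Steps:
v(U, W) = U/3 (v(U, W) = U*(⅓) = U/3)
O = -1 (O = (⅓)*3 - 1*2 = 1 - 2 = -1)
47*(O - 30) = 47*(-1 - 30) = 47*(-31) = -1457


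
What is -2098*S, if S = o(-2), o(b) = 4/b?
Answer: 4196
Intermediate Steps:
S = -2 (S = 4/(-2) = 4*(-1/2) = -2)
-2098*S = -2098*(-2) = 4196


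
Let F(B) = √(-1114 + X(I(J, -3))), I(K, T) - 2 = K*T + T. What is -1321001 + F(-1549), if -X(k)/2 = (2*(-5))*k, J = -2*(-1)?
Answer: -1321001 + I*√1254 ≈ -1.321e+6 + 35.412*I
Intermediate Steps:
J = 2
I(K, T) = 2 + T + K*T (I(K, T) = 2 + (K*T + T) = 2 + (T + K*T) = 2 + T + K*T)
X(k) = 20*k (X(k) = -2*2*(-5)*k = -(-20)*k = 20*k)
F(B) = I*√1254 (F(B) = √(-1114 + 20*(2 - 3 + 2*(-3))) = √(-1114 + 20*(2 - 3 - 6)) = √(-1114 + 20*(-7)) = √(-1114 - 140) = √(-1254) = I*√1254)
-1321001 + F(-1549) = -1321001 + I*√1254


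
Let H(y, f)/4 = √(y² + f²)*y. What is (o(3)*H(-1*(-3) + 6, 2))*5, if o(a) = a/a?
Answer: 180*√85 ≈ 1659.5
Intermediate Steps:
o(a) = 1
H(y, f) = 4*y*√(f² + y²) (H(y, f) = 4*(√(y² + f²)*y) = 4*(√(f² + y²)*y) = 4*(y*√(f² + y²)) = 4*y*√(f² + y²))
(o(3)*H(-1*(-3) + 6, 2))*5 = (1*(4*(-1*(-3) + 6)*√(2² + (-1*(-3) + 6)²)))*5 = (1*(4*(3 + 6)*√(4 + (3 + 6)²)))*5 = (1*(4*9*√(4 + 9²)))*5 = (1*(4*9*√(4 + 81)))*5 = (1*(4*9*√85))*5 = (1*(36*√85))*5 = (36*√85)*5 = 180*√85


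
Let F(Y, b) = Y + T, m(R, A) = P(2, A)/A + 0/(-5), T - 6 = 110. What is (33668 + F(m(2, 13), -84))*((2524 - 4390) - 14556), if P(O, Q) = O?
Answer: -7212443868/13 ≈ -5.5480e+8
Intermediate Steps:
T = 116 (T = 6 + 110 = 116)
m(R, A) = 2/A (m(R, A) = 2/A + 0/(-5) = 2/A + 0*(-⅕) = 2/A + 0 = 2/A)
F(Y, b) = 116 + Y (F(Y, b) = Y + 116 = 116 + Y)
(33668 + F(m(2, 13), -84))*((2524 - 4390) - 14556) = (33668 + (116 + 2/13))*((2524 - 4390) - 14556) = (33668 + (116 + 2*(1/13)))*(-1866 - 14556) = (33668 + (116 + 2/13))*(-16422) = (33668 + 1510/13)*(-16422) = (439194/13)*(-16422) = -7212443868/13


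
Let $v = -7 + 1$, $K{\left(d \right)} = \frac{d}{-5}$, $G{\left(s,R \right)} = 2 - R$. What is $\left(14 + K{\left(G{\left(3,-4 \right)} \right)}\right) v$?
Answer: $- \frac{384}{5} \approx -76.8$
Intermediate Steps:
$K{\left(d \right)} = - \frac{d}{5}$ ($K{\left(d \right)} = d \left(- \frac{1}{5}\right) = - \frac{d}{5}$)
$v = -6$
$\left(14 + K{\left(G{\left(3,-4 \right)} \right)}\right) v = \left(14 - \frac{2 - -4}{5}\right) \left(-6\right) = \left(14 - \frac{2 + 4}{5}\right) \left(-6\right) = \left(14 - \frac{6}{5}\right) \left(-6\right) = \frac{64}{5} \left(-6\right) = - \frac{384}{5}$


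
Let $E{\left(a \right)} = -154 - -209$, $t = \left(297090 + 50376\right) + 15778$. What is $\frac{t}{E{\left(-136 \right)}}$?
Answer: $\frac{363244}{55} \approx 6604.4$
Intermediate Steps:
$t = 363244$ ($t = 347466 + 15778 = 363244$)
$E{\left(a \right)} = 55$ ($E{\left(a \right)} = -154 + 209 = 55$)
$\frac{t}{E{\left(-136 \right)}} = \frac{363244}{55}$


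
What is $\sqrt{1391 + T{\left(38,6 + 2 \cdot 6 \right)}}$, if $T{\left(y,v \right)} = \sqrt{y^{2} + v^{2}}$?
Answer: $\sqrt{1391 + 2 \sqrt{442}} \approx 37.856$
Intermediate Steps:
$T{\left(y,v \right)} = \sqrt{v^{2} + y^{2}}$
$\sqrt{1391 + T{\left(38,6 + 2 \cdot 6 \right)}} = \sqrt{1391 + \sqrt{\left(6 + 2 \cdot 6\right)^{2} + 38^{2}}} = \sqrt{1391 + \sqrt{\left(6 + 12\right)^{2} + 1444}} = \sqrt{1391 + \sqrt{18^{2} + 1444}} = \sqrt{1391 + \sqrt{324 + 1444}} = \sqrt{1391 + \sqrt{1768}} = \sqrt{1391 + 2 \sqrt{442}}$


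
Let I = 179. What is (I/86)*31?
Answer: 5549/86 ≈ 64.523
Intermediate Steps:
(I/86)*31 = (179/86)*31 = 5549/86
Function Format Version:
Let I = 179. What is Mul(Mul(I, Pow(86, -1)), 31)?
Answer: Rational(5549, 86) ≈ 64.523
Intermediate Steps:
Mul(Mul(I, Pow(86, -1)), 31) = Mul(Mul(179, Pow(86, -1)), 31) = Mul(Mul(179, Rational(1, 86)), 31) = Mul(Rational(179, 86), 31) = Rational(5549, 86)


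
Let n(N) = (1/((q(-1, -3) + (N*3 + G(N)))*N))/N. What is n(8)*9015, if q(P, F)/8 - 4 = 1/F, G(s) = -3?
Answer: 27045/9664 ≈ 2.7985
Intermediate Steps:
q(P, F) = 32 + 8/F
n(N) = 1/(N²*(79/3 + 3*N)) (n(N) = (1/(((32 + 8/(-3)) + (N*3 - 3))*N))/N = (1/(((32 + 8*(-⅓)) + (3*N - 3))*N))/N = (1/(((32 - 8/3) + (-3 + 3*N))*N))/N = (1/((88/3 + (-3 + 3*N))*N))/N = (1/((79/3 + 3*N)*N))/N = (1/(N*(79/3 + 3*N)))/N = 1/(N²*(79/3 + 3*N)))
n(8)*9015 = (3/(8²*(79 + 9*8)))*9015 = (3*(1/64)/(79 + 72))*9015 = (3*(1/64)/151)*9015 = (3*(1/64)*(1/151))*9015 = (3/9664)*9015 = 27045/9664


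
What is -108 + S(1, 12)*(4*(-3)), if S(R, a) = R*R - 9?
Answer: -12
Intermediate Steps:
S(R, a) = -9 + R² (S(R, a) = R² - 9 = -9 + R²)
-108 + S(1, 12)*(4*(-3)) = -108 + (-9 + 1²)*(4*(-3)) = -108 + (-9 + 1)*(-12) = -108 - 8*(-12) = -108 + 96 = -12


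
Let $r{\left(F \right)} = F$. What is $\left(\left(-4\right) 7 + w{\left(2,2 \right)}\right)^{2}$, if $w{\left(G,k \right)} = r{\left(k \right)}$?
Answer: $676$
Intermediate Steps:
$w{\left(G,k \right)} = k$
$\left(\left(-4\right) 7 + w{\left(2,2 \right)}\right)^{2} = \left(\left(-4\right) 7 + 2\right)^{2} = \left(-28 + 2\right)^{2} = \left(-26\right)^{2} = 676$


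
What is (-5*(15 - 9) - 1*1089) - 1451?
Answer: -2570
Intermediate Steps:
(-5*(15 - 9) - 1*1089) - 1451 = (-5*6 - 1089) - 1451 = (-30 - 1089) - 1451 = -1119 - 1451 = -2570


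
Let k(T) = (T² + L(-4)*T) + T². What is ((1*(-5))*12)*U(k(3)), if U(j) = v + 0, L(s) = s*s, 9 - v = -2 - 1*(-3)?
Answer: -480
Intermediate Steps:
v = 8 (v = 9 - (-2 - 1*(-3)) = 9 - (-2 + 3) = 9 - 1*1 = 9 - 1 = 8)
L(s) = s²
k(T) = 2*T² + 16*T (k(T) = (T² + (-4)²*T) + T² = (T² + 16*T) + T² = 2*T² + 16*T)
U(j) = 8 (U(j) = 8 + 0 = 8)
((1*(-5))*12)*U(k(3)) = ((1*(-5))*12)*8 = -5*12*8 = -60*8 = -480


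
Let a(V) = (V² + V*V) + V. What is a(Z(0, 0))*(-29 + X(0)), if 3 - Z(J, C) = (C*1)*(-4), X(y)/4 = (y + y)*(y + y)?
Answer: -609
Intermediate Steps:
X(y) = 16*y² (X(y) = 4*((y + y)*(y + y)) = 4*((2*y)*(2*y)) = 4*(4*y²) = 16*y²)
Z(J, C) = 3 + 4*C (Z(J, C) = 3 - C*1*(-4) = 3 - C*(-4) = 3 - (-4)*C = 3 + 4*C)
a(V) = V + 2*V² (a(V) = (V² + V²) + V = 2*V² + V = V + 2*V²)
a(Z(0, 0))*(-29 + X(0)) = ((3 + 4*0)*(1 + 2*(3 + 4*0)))*(-29 + 16*0²) = ((3 + 0)*(1 + 2*(3 + 0)))*(-29 + 16*0) = (3*(1 + 2*3))*(-29 + 0) = (3*(1 + 6))*(-29) = (3*7)*(-29) = 21*(-29) = -609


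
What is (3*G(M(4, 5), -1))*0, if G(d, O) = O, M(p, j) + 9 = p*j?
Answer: 0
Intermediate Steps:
M(p, j) = -9 + j*p (M(p, j) = -9 + p*j = -9 + j*p)
(3*G(M(4, 5), -1))*0 = (3*(-1))*0 = -3*0 = 0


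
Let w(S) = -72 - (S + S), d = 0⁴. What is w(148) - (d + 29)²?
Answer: -1209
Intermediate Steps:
d = 0
w(S) = -72 - 2*S
w(148) - (d + 29)² = (-72 - 2*148) - (0 + 29)² = (-72 - 296) - 1*29² = -368 - 1*841 = -368 - 841 = -1209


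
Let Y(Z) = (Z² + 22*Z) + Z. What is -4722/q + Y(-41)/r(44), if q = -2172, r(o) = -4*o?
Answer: -32161/15928 ≈ -2.0191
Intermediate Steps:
Y(Z) = Z² + 23*Z
-4722/q + Y(-41)/r(44) = -4722/(-2172) + (-41*(23 - 41))/((-4*44)) = -4722*(-1/2172) - 41*(-18)/(-176) = 787/362 + 738*(-1/176) = 787/362 - 369/88 = -32161/15928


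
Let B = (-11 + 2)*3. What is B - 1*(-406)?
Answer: 379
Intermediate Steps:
B = -27 (B = -9*3 = -27)
B - 1*(-406) = -27 - 1*(-406) = -27 + 406 = 379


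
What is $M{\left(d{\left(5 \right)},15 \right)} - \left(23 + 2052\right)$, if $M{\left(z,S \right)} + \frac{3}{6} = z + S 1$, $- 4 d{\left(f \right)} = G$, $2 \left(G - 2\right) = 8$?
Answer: $-2062$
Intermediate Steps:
$G = 6$ ($G = 2 + \frac{1}{2} \cdot 8 = 2 + 4 = 6$)
$d{\left(f \right)} = - \frac{3}{2}$ ($d{\left(f \right)} = \left(- \frac{1}{4}\right) 6 = - \frac{3}{2}$)
$M{\left(z,S \right)} = - \frac{1}{2} + S + z$ ($M{\left(z,S \right)} = - \frac{1}{2} + \left(z + S 1\right) = - \frac{1}{2} + \left(z + S\right) = - \frac{1}{2} + \left(S + z\right) = - \frac{1}{2} + S + z$)
$M{\left(d{\left(5 \right)},15 \right)} - \left(23 + 2052\right) = \left(- \frac{1}{2} + 15 - \frac{3}{2}\right) - \left(23 + 2052\right) = 13 - 2075 = -2062$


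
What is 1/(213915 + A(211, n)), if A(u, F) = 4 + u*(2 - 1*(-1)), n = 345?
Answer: 1/214552 ≈ 4.6609e-6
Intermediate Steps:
A(u, F) = 4 + 3*u (A(u, F) = 4 + u*(2 + 1) = 4 + u*3 = 4 + 3*u)
1/(213915 + A(211, n)) = 1/(213915 + (4 + 3*211)) = 1/(213915 + (4 + 633)) = 1/(213915 + 637) = 1/214552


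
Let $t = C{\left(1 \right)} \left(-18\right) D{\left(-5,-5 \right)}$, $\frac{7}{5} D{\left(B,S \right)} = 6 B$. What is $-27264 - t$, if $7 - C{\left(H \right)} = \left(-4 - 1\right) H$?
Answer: $- \frac{223248}{7} \approx -31893.0$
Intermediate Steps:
$D{\left(B,S \right)} = \frac{30 B}{7}$ ($D{\left(B,S \right)} = \frac{5 \cdot 6 B}{7} = \frac{30 B}{7}$)
$C{\left(H \right)} = 7 + 5 H$ ($C{\left(H \right)} = 7 - \left(-4 - 1\right) H = 7 - - 5 H = 7 + 5 H$)
$t = \frac{32400}{7}$ ($t = \left(7 + 5 \cdot 1\right) \left(-18\right) \frac{30}{7} \left(-5\right) = \left(7 + 5\right) \left(-18\right) \left(- \frac{150}{7}\right) = 12 \left(-18\right) \left(- \frac{150}{7}\right) = \left(-216\right) \left(- \frac{150}{7}\right) = \frac{32400}{7} \approx 4628.6$)
$-27264 - t = -27264 - \frac{32400}{7} = - \frac{223248}{7}$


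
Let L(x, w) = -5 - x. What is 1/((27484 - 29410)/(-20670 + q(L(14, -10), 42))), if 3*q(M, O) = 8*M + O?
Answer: 31060/2889 ≈ 10.751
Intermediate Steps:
q(M, O) = O/3 + 8*M/3 (q(M, O) = (8*M + O)/3 = (O + 8*M)/3 = O/3 + 8*M/3)
1/((27484 - 29410)/(-20670 + q(L(14, -10), 42))) = 1/((27484 - 29410)/(-20670 + ((1/3)*42 + 8*(-5 - 1*14)/3))) = 1/(-1926/(-20670 + (14 + 8*(-5 - 14)/3))) = 1/(-1926/(-20670 + (14 + (8/3)*(-19)))) = 1/(-1926/(-20670 + (14 - 152/3))) = 1/(-1926/(-20670 - 110/3)) = 1/(-1926/(-62120/3)) = 1/(-1926*(-3/62120)) = 1/(2889/31060) = 31060/2889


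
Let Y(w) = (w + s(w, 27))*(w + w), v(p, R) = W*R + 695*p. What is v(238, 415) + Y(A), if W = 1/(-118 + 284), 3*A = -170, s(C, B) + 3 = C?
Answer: 3214745/18 ≈ 1.7860e+5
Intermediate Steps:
s(C, B) = -3 + C
A = -170/3 (A = (⅓)*(-170) = -170/3 ≈ -56.667)
W = 1/166 ≈ 0.0060241
v(p, R) = 695*p + R/166 (v(p, R) = R/166 + 695*p = 695*p + R/166)
Y(w) = 2*w*(-3 + 2*w) (Y(w) = (w + (-3 + w))*(w + w) = (-3 + 2*w)*(2*w) = 2*w*(-3 + 2*w))
v(238, 415) + Y(A) = (695*238 + (1/166)*415) + 2*(-170/3)*(-3 + 2*(-170/3)) = (165410 + 5/2) + 2*(-170/3)*(-3 - 340/3) = 330825/2 + 2*(-170/3)*(-349/3) = 330825/2 + 118660/9 = 3214745/18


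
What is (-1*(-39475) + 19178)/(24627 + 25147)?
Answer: 58653/49774 ≈ 1.1784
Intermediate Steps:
(-1*(-39475) + 19178)/(24627 + 25147) = (39475 + 19178)/49774 = 58653*(1/49774) = 58653/49774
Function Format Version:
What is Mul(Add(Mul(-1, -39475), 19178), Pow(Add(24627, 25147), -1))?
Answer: Rational(58653, 49774) ≈ 1.1784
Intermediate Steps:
Mul(Add(Mul(-1, -39475), 19178), Pow(Add(24627, 25147), -1)) = Mul(Add(39475, 19178), Pow(49774, -1)) = Mul(58653, Rational(1, 49774)) = Rational(58653, 49774)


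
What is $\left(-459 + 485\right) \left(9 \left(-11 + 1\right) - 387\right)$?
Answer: $-12402$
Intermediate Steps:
$\left(-459 + 485\right) \left(9 \left(-11 + 1\right) - 387\right) = 26 \left(9 \left(-10\right) - 387\right) = 26 \left(-90 - 387\right) = 26 \left(-477\right) = -12402$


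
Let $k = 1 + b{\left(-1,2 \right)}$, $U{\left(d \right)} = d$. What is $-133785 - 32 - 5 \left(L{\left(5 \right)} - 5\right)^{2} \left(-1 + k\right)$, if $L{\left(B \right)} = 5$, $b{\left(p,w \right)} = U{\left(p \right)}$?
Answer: $-133785$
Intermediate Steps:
$b{\left(p,w \right)} = p$
$k = 0$ ($k = 1 - 1 = 0$)
$-133785 - 32 - 5 \left(L{\left(5 \right)} - 5\right)^{2} \left(-1 + k\right) = -133785 - 32 - 5 \left(5 - 5\right)^{2} \left(-1 + 0\right) = -133785 - 32 - 5 \cdot 0^{2} \left(-1\right) = -133785 - 32 \left(-5\right) 0 \left(-1\right) = -133785 - 32 \cdot 0 \left(-1\right) = -133785 - 0 = -133785 + 0 = -133785$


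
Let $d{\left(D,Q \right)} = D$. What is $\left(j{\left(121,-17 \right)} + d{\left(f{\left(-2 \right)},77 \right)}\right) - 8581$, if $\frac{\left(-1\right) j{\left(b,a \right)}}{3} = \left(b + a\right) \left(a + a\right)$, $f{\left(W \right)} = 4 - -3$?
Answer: $2034$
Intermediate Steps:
$f{\left(W \right)} = 7$ ($f{\left(W \right)} = 4 + 3 = 7$)
$j{\left(b,a \right)} = - 6 a \left(a + b\right)$ ($j{\left(b,a \right)} = - 3 \left(b + a\right) \left(a + a\right) = - 3 \left(a + b\right) 2 a = - 3 \cdot 2 a \left(a + b\right) = - 6 a \left(a + b\right)$)
$\left(j{\left(121,-17 \right)} + d{\left(f{\left(-2 \right)},77 \right)}\right) - 8581 = \left(\left(-6\right) \left(-17\right) \left(-17 + 121\right) + 7\right) - 8581 = \left(\left(-6\right) \left(-17\right) 104 + 7\right) - 8581 = \left(10608 + 7\right) - 8581 = 10615 - 8581 = 2034$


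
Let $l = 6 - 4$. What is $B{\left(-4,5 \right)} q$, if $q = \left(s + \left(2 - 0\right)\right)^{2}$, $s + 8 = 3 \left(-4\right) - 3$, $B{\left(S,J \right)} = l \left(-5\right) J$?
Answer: $-22050$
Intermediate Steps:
$l = 2$ ($l = 6 - 4 = 2$)
$B{\left(S,J \right)} = - 10 J$ ($B{\left(S,J \right)} = 2 \left(-5\right) J = - 10 J$)
$s = -23$ ($s = -8 + \left(3 \left(-4\right) - 3\right) = -8 - 15 = -23$)
$q = 441$ ($q = \left(-23 + \left(2 - 0\right)\right)^{2} = \left(-23 + \left(2 + 0\right)\right)^{2} = \left(-23 + 2\right)^{2} = \left(-21\right)^{2} = 441$)
$B{\left(-4,5 \right)} q = \left(-10\right) 5 \cdot 441 = \left(-50\right) 441 = -22050$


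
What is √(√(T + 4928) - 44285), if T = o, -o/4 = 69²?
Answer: √(-44285 + 2*I*√3529) ≈ 0.2823 + 210.44*I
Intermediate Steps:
o = -19044 (o = -4*69² = -4*4761 = -19044)
T = -19044
√(√(T + 4928) - 44285) = √(√(-19044 + 4928) - 44285) = √(√(-14116) - 44285) = √(2*I*√3529 - 44285) = √(-44285 + 2*I*√3529)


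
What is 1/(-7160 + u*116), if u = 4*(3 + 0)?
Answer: -1/5768 ≈ -0.00017337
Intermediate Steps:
u = 12 (u = 4*3 = 12)
1/(-7160 + u*116) = 1/(-7160 + 12*116) = 1/(-7160 + 1392) = 1/(-5768) = -1/5768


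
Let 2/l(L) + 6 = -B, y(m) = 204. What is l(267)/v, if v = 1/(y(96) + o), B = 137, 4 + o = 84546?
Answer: -169492/143 ≈ -1185.3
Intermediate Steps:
o = 84542 (o = -4 + 84546 = 84542)
v = 1/84746 (v = 1/(204 + 84542) = 1/84746 ≈ 1.1800e-5)
l(L) = -2/143 (l(L) = 2/(-6 - 1*137) = 2/(-6 - 137) = 2/(-143) = 2*(-1/143) = -2/143)
l(267)/v = -2/(143*1/84746) = -2/143*84746 = -169492/143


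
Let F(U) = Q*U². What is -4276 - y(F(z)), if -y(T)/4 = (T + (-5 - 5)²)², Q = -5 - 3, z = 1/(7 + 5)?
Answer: 2890045/81 ≈ 35680.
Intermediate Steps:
z = 1/12 ≈ 0.083333
Q = -8
F(U) = -8*U²
y(T) = -4*(100 + T)² (y(T) = -4*(T + (-5 - 5)²)² = -4*(T + (-10)²)² = -4*(T + 100)² = -4*(100 + T)²)
-4276 - y(F(z)) = -4276 - (-4)*(100 - 8*(1/12)²)² = -4276 - (-4)*(100 - 8*1/144)² = -4276 - (-4)*(100 - 1/18)² = -4276 - (-4)*(1799/18)² = -4276 - (-4)*3236401/324 = -4276 - 1*(-3236401/81) = -4276 + 3236401/81 = 2890045/81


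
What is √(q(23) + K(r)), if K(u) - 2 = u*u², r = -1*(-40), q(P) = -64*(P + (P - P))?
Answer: 13*√370 ≈ 250.06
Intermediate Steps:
q(P) = -64*P (q(P) = -64*(P + 0) = -64*P)
r = 40
K(u) = 2 + u³ (K(u) = 2 + u*u² = 2 + u³)
√(q(23) + K(r)) = √(-64*23 + (2 + 40³)) = √(-1472 + (2 + 64000)) = √(-1472 + 64002) = √62530 = 13*√370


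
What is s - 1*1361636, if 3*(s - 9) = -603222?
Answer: -1562701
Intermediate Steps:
s = -201065 (s = 9 + (⅓)*(-603222) = 9 - 201074 = -201065)
s - 1*1361636 = -201065 - 1*1361636 = -201065 - 1361636 = -1562701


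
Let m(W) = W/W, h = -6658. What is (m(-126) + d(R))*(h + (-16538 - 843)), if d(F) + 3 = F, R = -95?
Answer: 2331783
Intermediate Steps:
d(F) = -3 + F
m(W) = 1
(m(-126) + d(R))*(h + (-16538 - 843)) = (1 + (-3 - 95))*(-6658 + (-16538 - 843)) = (1 - 98)*(-6658 - 17381) = -97*(-24039) = 2331783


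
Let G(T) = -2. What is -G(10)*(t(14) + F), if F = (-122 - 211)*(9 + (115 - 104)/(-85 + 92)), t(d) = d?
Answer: -49088/7 ≈ -7012.6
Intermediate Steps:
F = -24642/7 (F = -333*(9 + 11/7) = -333*74/7 = -24642/7 ≈ -3520.3)
-G(10)*(t(14) + F) = -(-2)*(14 - 24642/7) = -(-2)*(-24544)/7 = -1*49088/7 = -49088/7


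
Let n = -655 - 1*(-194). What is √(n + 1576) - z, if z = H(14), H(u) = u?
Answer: -14 + √1115 ≈ 19.392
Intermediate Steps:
n = -461 (n = -655 + 194 = -461)
z = 14
√(n + 1576) - z = √(-461 + 1576) - 1*14 = √1115 - 14 = -14 + √1115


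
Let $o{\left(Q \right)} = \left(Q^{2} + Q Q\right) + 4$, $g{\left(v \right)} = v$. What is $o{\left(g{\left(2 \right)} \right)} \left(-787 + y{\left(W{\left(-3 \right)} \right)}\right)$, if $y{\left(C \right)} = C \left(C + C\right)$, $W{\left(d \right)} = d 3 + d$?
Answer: $-5988$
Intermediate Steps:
$o{\left(Q \right)} = 4 + 2 Q^{2}$ ($o{\left(Q \right)} = \left(Q^{2} + Q^{2}\right) + 4 = 2 Q^{2} + 4 = 4 + 2 Q^{2}$)
$W{\left(d \right)} = 4 d$ ($W{\left(d \right)} = 3 d + d = 4 d$)
$y{\left(C \right)} = 2 C^{2}$ ($y{\left(C \right)} = C 2 C = 2 C^{2}$)
$o{\left(g{\left(2 \right)} \right)} \left(-787 + y{\left(W{\left(-3 \right)} \right)}\right) = \left(4 + 2 \cdot 2^{2}\right) \left(-787 + 2 \left(4 \left(-3\right)\right)^{2}\right) = \left(4 + 2 \cdot 4\right) \left(-787 + 2 \left(-12\right)^{2}\right) = \left(4 + 8\right) \left(-787 + 2 \cdot 144\right) = 12 \left(-787 + 288\right) = 12 \left(-499\right) = -5988$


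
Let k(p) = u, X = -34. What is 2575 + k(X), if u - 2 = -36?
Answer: 2541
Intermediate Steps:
u = -34 (u = 2 - 36 = -34)
k(p) = -34
2575 + k(X) = 2575 - 34 = 2541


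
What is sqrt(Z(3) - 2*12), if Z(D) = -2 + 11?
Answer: I*sqrt(15) ≈ 3.873*I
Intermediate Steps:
Z(D) = 9
sqrt(Z(3) - 2*12) = sqrt(9 - 2*12) = sqrt(9 - 24) = sqrt(-15) = I*sqrt(15)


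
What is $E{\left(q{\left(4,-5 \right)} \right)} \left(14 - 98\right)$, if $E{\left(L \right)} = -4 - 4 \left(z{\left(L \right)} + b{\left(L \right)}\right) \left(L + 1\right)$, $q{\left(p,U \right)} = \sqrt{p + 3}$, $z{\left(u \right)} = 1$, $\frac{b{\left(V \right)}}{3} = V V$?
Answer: $7728 + 7392 \sqrt{7} \approx 27285.0$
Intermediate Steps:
$b{\left(V \right)} = 3 V^{2}$ ($b{\left(V \right)} = 3 V V = 3 V^{2}$)
$q{\left(p,U \right)} = \sqrt{3 + p}$
$E{\left(L \right)} = -4 - 4 \left(1 + L\right) \left(1 + 3 L^{2}\right)$ ($E{\left(L \right)} = -4 - 4 \left(1 + 3 L^{2}\right) \left(L + 1\right) = -4 - 4 \left(1 + 3 L^{2}\right) \left(1 + L\right) = -4 - 4 \left(1 + L\right) \left(1 + 3 L^{2}\right)$)
$E{\left(q{\left(4,-5 \right)} \right)} \left(14 - 98\right) = \left(-8 - 12 \left(\sqrt{3 + 4}\right)^{2} - 12 \left(\sqrt{3 + 4}\right)^{3} - 4 \sqrt{3 + 4}\right) \left(14 - 98\right) = \left(-8 - 12 \left(\sqrt{7}\right)^{2} - 12 \left(\sqrt{7}\right)^{3} - 4 \sqrt{7}\right) \left(-84\right) = \left(-8 - 84 - 12 \cdot 7 \sqrt{7} - 4 \sqrt{7}\right) \left(-84\right) = \left(-8 - 84 - 84 \sqrt{7} - 4 \sqrt{7}\right) \left(-84\right) = \left(-92 - 88 \sqrt{7}\right) \left(-84\right) = 7728 + 7392 \sqrt{7}$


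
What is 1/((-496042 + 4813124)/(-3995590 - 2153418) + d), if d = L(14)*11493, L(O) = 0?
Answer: -3074504/2158541 ≈ -1.4243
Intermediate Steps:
d = 0 (d = 0*11493 = 0)
1/((-496042 + 4813124)/(-3995590 - 2153418) + d) = 1/((-496042 + 4813124)/(-3995590 - 2153418) + 0) = 1/(4317082/(-6149008) + 0) = 1/(4317082*(-1/6149008) + 0) = 1/(-2158541/3074504 + 0) = 1/(-2158541/3074504) = -3074504/2158541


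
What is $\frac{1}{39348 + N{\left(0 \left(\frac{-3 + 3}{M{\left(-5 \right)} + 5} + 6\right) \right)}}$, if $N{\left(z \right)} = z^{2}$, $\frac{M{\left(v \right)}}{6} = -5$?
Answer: $\frac{1}{39348} \approx 2.5414 \cdot 10^{-5}$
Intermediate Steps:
$M{\left(v \right)} = -30$ ($M{\left(v \right)} = 6 \left(-5\right) = -30$)
$\frac{1}{39348 + N{\left(0 \left(\frac{-3 + 3}{M{\left(-5 \right)} + 5} + 6\right) \right)}} = \frac{1}{39348 + \left(0 \left(\frac{-3 + 3}{-30 + 5} + 6\right)\right)^{2}} = \frac{1}{39348 + \left(0 \left(\frac{0}{-25} + 6\right)\right)^{2}} = \frac{1}{39348 + \left(0 \left(0 \left(- \frac{1}{25}\right) + 6\right)\right)^{2}} = \frac{1}{39348 + \left(0 \left(0 + 6\right)\right)^{2}} = \frac{1}{39348 + \left(0 \cdot 6\right)^{2}} = \frac{1}{39348 + 0^{2}} = \frac{1}{39348 + 0} = \frac{1}{39348}$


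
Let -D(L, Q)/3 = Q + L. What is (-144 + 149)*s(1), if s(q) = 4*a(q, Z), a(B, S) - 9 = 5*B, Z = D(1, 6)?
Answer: 280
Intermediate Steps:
D(L, Q) = -3*L - 3*Q (D(L, Q) = -3*(Q + L) = -3*(L + Q) = -3*L - 3*Q)
Z = -21 (Z = -3*1 - 3*6 = -3 - 18 = -21)
a(B, S) = 9 + 5*B
s(q) = 36 + 20*q (s(q) = 4*(9 + 5*q) = 36 + 20*q)
(-144 + 149)*s(1) = (-144 + 149)*(36 + 20*1) = 5*(36 + 20) = 5*56 = 280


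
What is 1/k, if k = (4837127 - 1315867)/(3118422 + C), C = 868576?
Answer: 1993499/1760630 ≈ 1.1323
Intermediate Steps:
k = 1760630/1993499 (k = (4837127 - 1315867)/(3118422 + 868576) = 3521260/3986998 = 3521260*(1/3986998) = 1760630/1993499 ≈ 0.88319)
1/k = 1/(1760630/1993499) = 1993499/1760630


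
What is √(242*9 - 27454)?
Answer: 2*I*√6319 ≈ 158.98*I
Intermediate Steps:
√(242*9 - 27454) = √(2178 - 27454) = √(-25276) = 2*I*√6319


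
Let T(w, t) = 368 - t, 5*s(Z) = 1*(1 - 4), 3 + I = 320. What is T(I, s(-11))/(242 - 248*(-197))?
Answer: 1843/245490 ≈ 0.0075074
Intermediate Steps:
I = 317 (I = -3 + 320 = 317)
s(Z) = -⅗ (s(Z) = (1*(1 - 4))/5 = (1*(-3))/5 = (⅕)*(-3) = -⅗)
T(I, s(-11))/(242 - 248*(-197)) = (368 - 1*(-⅗))/(242 - 248*(-197)) = (368 + ⅗)/(242 + 48856) = (1843/5)/49098 = (1843/5)*(1/49098) = 1843/245490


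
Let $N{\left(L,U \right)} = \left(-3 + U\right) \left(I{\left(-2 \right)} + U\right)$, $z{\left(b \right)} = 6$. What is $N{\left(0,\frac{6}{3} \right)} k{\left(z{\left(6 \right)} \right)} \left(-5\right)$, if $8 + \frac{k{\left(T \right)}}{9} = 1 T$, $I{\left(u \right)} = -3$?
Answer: $90$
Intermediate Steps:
$N{\left(L,U \right)} = \left(-3 + U\right)^{2}$ ($N{\left(L,U \right)} = \left(-3 + U\right) \left(-3 + U\right) = \left(-3 + U\right)^{2}$)
$k{\left(T \right)} = -72 + 9 T$ ($k{\left(T \right)} = -72 + 9 \cdot 1 T = -72 + 9 T$)
$N{\left(0,\frac{6}{3} \right)} k{\left(z{\left(6 \right)} \right)} \left(-5\right) = \left(9 + \left(\frac{6}{3}\right)^{2} - 6 \cdot \frac{6}{3}\right) \left(-72 + 9 \cdot 6\right) \left(-5\right) = \left(9 + \left(6 \cdot \frac{1}{3}\right)^{2} - 6 \cdot 6 \cdot \frac{1}{3}\right) \left(-72 + 54\right) \left(-5\right) = \left(9 + 2^{2} - 12\right) \left(-18\right) \left(-5\right) = \left(9 + 4 - 12\right) \left(-18\right) \left(-5\right) = 1 \left(-18\right) \left(-5\right) = \left(-18\right) \left(-5\right) = 90$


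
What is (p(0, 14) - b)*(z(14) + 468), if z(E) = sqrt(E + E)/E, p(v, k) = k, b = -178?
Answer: 89856 + 192*sqrt(7)/7 ≈ 89929.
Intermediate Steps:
z(E) = sqrt(2)/sqrt(E) (z(E) = sqrt(2*E)/E = (sqrt(2)*sqrt(E))/E = sqrt(2)/sqrt(E))
(p(0, 14) - b)*(z(14) + 468) = (14 - 1*(-178))*(sqrt(2)/sqrt(14) + 468) = (14 + 178)*(sqrt(2)*(sqrt(14)/14) + 468) = 192*(sqrt(7)/7 + 468) = 192*(468 + sqrt(7)/7) = 89856 + 192*sqrt(7)/7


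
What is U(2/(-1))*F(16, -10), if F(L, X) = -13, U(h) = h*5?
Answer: 130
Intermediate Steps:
U(h) = 5*h
U(2/(-1))*F(16, -10) = (5*(2/(-1)))*(-13) = (5*(2*(-1)))*(-13) = (5*(-2))*(-13) = -10*(-13) = 130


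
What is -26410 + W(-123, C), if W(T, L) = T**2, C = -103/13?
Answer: -11281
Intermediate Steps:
C = -103/13 (C = -103*1/13 = -103/13 ≈ -7.9231)
-26410 + W(-123, C) = -26410 + (-123)**2 = -26410 + 15129 = -11281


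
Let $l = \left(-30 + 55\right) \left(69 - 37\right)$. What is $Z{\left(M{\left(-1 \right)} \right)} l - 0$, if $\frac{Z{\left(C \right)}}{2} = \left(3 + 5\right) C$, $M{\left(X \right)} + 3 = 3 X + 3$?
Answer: $-38400$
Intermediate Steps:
$M{\left(X \right)} = 3 X$ ($M{\left(X \right)} = -3 + \left(3 X + 3\right) = -3 + \left(3 + 3 X\right) = 3 X$)
$Z{\left(C \right)} = 16 C$ ($Z{\left(C \right)} = 2 \left(3 + 5\right) C = 2 \cdot 8 C = 16 C$)
$l = 800$ ($l = 25 \cdot 32 = 800$)
$Z{\left(M{\left(-1 \right)} \right)} l - 0 = 16 \cdot 3 \left(-1\right) 800 - 0 = 16 \left(-3\right) 800 + 0 = \left(-48\right) 800 + 0 = -38400 + 0 = -38400$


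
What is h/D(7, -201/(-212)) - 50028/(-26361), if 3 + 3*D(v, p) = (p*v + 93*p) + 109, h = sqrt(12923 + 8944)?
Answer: 16676/8787 + 159*sqrt(21867)/10643 ≈ 4.1070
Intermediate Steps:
h = sqrt(21867) ≈ 147.88
D(v, p) = 106/3 + 31*p + p*v/3 (D(v, p) = -1 + ((p*v + 93*p) + 109)/3 = -1 + ((93*p + p*v) + 109)/3 = -1 + (109 + 93*p + p*v)/3 = -1 + (109/3 + 31*p + p*v/3) = 106/3 + 31*p + p*v/3)
h/D(7, -201/(-212)) - 50028/(-26361) = sqrt(21867)/(106/3 + 31*(-201/(-212)) + (1/3)*(-201/(-212))*7) - 50028/(-26361) = sqrt(21867)/(106/3 + 31*(-201*(-1/212)) + (1/3)*(-201*(-1/212))*7) - 50028*(-1/26361) = sqrt(21867)/(106/3 + 31*(201/212) + (1/3)*(201/212)*7) + 16676/8787 = sqrt(21867)/(106/3 + 6231/212 + 469/212) + 16676/8787 = sqrt(21867)/(10643/159) + 16676/8787 = sqrt(21867)*(159/10643) + 16676/8787 = 159*sqrt(21867)/10643 + 16676/8787 = 16676/8787 + 159*sqrt(21867)/10643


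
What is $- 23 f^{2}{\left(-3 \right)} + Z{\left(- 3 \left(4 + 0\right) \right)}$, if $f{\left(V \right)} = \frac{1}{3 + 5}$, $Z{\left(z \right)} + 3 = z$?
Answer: $- \frac{983}{64} \approx -15.359$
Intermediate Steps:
$Z{\left(z \right)} = -3 + z$
$f{\left(V \right)} = \frac{1}{8}$
$- 23 f^{2}{\left(-3 \right)} + Z{\left(- 3 \left(4 + 0\right) \right)} = - \frac{23}{64} - \left(3 + 3 \left(4 + 0\right)\right) = \left(-23\right) \frac{1}{64} - 15 = - \frac{23}{64} - 15 = - \frac{983}{64}$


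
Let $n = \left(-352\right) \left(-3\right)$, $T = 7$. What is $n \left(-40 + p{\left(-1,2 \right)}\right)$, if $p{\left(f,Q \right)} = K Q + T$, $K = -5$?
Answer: $-45408$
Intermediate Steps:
$p{\left(f,Q \right)} = 7 - 5 Q$ ($p{\left(f,Q \right)} = - 5 Q + 7 = 7 - 5 Q$)
$n = 1056$
$n \left(-40 + p{\left(-1,2 \right)}\right) = 1056 \left(-40 + \left(7 - 10\right)\right) = 1056 \left(-40 - 3\right) = 1056 \left(-43\right) = -45408$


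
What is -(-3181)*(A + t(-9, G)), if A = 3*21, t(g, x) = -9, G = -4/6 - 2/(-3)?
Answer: 171774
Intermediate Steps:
G = 0 (G = -4*1/6 - 2*(-1/3) = -2/3 + 2/3 = 0)
A = 63
-(-3181)*(A + t(-9, G)) = -(-3181)*(63 - 9) = -(-3181)*54 = -3181*(-54) = 171774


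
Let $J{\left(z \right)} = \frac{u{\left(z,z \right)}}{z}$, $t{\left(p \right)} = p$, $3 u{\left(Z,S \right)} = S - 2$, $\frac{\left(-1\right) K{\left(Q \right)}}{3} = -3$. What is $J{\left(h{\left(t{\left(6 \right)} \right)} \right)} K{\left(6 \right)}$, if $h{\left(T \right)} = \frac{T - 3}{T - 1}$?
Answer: $-7$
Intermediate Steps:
$K{\left(Q \right)} = 9$ ($K{\left(Q \right)} = \left(-3\right) \left(-3\right) = 9$)
$u{\left(Z,S \right)} = - \frac{2}{3} + \frac{S}{3}$ ($u{\left(Z,S \right)} = \frac{S - 2}{3} = \frac{-2 + S}{3} = - \frac{2}{3} + \frac{S}{3}$)
$h{\left(T \right)} = \frac{-3 + T}{-1 + T}$
$J{\left(z \right)} = \frac{- \frac{2}{3} + \frac{z}{3}}{z}$
$J{\left(h{\left(t{\left(6 \right)} \right)} \right)} K{\left(6 \right)} = \frac{-2 + \frac{-3 + 6}{-1 + 6}}{3 \frac{-3 + 6}{-1 + 6}} \cdot 9 = \frac{-2 + \frac{1}{5} \cdot 3}{3 \cdot \frac{1}{5} \cdot 3} \cdot 9 = \frac{-2 + \frac{3}{5}}{3 \cdot \frac{3}{5}} \cdot 9 = \frac{1}{3} \cdot \frac{5}{3} \left(- \frac{7}{5}\right) 9 = \left(- \frac{7}{9}\right) 9 = -7$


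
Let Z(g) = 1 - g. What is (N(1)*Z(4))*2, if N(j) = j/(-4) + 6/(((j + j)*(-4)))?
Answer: 6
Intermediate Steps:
N(j) = -3/(4*j) - j/4 (N(j) = j*(-1/4) + 6/(((2*j)*(-4))) = -j/4 + 6/((-8*j)) = -j/4 + 6*(-1/(8*j)) = -j/4 - 3/(4*j) = -3/(4*j) - j/4)
(N(1)*Z(4))*2 = (((1/4)*(-3 - 1*1**2)/1)*(1 - 1*4))*2 = (((1/4)*1*(-3 - 1*1))*(1 - 4))*2 = (((1/4)*1*(-3 - 1))*(-3))*2 = (((1/4)*1*(-4))*(-3))*2 = -1*(-3)*2 = 3*2 = 6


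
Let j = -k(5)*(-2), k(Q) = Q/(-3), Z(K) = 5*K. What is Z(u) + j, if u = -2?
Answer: -40/3 ≈ -13.333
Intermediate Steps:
k(Q) = -Q/3 (k(Q) = Q*(-1/3) = -Q/3)
j = -10/3 (j = -(-1)*5/3*(-2) = -1*(-5/3)*(-2) = (5/3)*(-2) = -10/3 ≈ -3.3333)
Z(u) + j = 5*(-2) - 10/3 = -10 - 10/3 = -40/3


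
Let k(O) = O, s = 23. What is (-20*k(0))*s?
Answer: 0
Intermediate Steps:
(-20*k(0))*s = -20*0*23 = 0*23 = 0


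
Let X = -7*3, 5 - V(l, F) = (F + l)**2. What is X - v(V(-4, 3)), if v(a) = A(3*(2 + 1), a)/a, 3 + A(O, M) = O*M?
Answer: -117/4 ≈ -29.250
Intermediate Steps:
A(O, M) = -3 + M*O (A(O, M) = -3 + O*M = -3 + M*O)
V(l, F) = 5 - (F + l)**2
v(a) = (-3 + 9*a)/a (v(a) = (-3 + a*(3*(2 + 1)))/a = (-3 + a*(3*3))/a = (-3 + a*9)/a = (-3 + 9*a)/a)
X = -21
X - v(V(-4, 3)) = -21 - (9 - 3/(5 - (3 - 4)**2)) = -21 - (9 - 3/(5 - 1*(-1)**2)) = -21 - (9 - 3/(5 - 1*1)) = -21 - (9 - 3/(5 - 1)) = -21 - (9 - 3/4) = -21 - 1*33/4 = -21 - 33/4 = -117/4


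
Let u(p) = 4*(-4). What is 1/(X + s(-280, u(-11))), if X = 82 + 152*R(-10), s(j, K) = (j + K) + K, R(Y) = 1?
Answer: -1/78 ≈ -0.012821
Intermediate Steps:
u(p) = -16
s(j, K) = j + 2*K (s(j, K) = (K + j) + K = j + 2*K)
X = 234 (X = 82 + 152*1 = 82 + 152 = 234)
1/(X + s(-280, u(-11))) = 1/(234 + (-280 + 2*(-16))) = 1/(234 + (-280 - 32)) = 1/(234 - 312) = 1/(-78) = -1/78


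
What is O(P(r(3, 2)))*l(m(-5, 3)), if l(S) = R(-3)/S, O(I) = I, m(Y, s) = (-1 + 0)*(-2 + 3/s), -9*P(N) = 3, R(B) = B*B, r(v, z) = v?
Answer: -3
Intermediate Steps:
R(B) = B²
P(N) = -⅓ (P(N) = -⅑*3 = -⅓)
m(Y, s) = 2 - 3/s (m(Y, s) = -(-2 + 3/s) = 2 - 3/s)
l(S) = 9/S (l(S) = (-3)²/S = 9/S)
O(P(r(3, 2)))*l(m(-5, 3)) = -3/(2 - 3/3) = -3/(2 - 3*⅓) = -3/(2 - 1) = -3/1 = -3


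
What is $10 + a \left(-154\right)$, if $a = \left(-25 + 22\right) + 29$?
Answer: $-3994$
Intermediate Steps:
$a = 26$ ($a = -3 + 29 = 26$)
$10 + a \left(-154\right) = 10 + 26 \left(-154\right) = 10 - 4004 = -3994$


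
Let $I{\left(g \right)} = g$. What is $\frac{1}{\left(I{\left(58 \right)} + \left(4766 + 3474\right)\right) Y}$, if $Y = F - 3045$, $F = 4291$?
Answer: $\frac{1}{10339308} \approx 9.6718 \cdot 10^{-8}$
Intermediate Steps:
$Y = 1246$ ($Y = 4291 - 3045 = 1246$)
$\frac{1}{\left(I{\left(58 \right)} + \left(4766 + 3474\right)\right) Y} = \frac{1}{\left(58 + \left(4766 + 3474\right)\right) 1246} = \frac{1}{58 + 8240} \cdot \frac{1}{1246} = \frac{1}{8298} \cdot \frac{1}{1246} = \frac{1}{10339308}$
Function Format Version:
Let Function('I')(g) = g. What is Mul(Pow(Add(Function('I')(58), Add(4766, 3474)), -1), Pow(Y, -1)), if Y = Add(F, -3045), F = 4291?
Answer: Rational(1, 10339308) ≈ 9.6718e-8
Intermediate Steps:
Y = 1246 (Y = Add(4291, -3045) = 1246)
Mul(Pow(Add(Function('I')(58), Add(4766, 3474)), -1), Pow(Y, -1)) = Mul(Pow(Add(58, Add(4766, 3474)), -1), Pow(1246, -1)) = Mul(Pow(Add(58, 8240), -1), Rational(1, 1246)) = Mul(Pow(8298, -1), Rational(1, 1246)) = Mul(Rational(1, 8298), Rational(1, 1246)) = Rational(1, 10339308)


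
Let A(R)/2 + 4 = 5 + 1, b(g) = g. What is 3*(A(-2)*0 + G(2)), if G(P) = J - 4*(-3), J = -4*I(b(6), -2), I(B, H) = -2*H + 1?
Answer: -24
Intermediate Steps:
I(B, H) = 1 - 2*H
A(R) = 4 (A(R) = -8 + 2*(5 + 1) = -8 + 2*6 = -8 + 12 = 4)
J = -20 (J = -4*(1 - 2*(-2)) = -4*(1 + 4) = -4*5 = -20)
G(P) = -8 (G(P) = -20 - 4*(-3) = -20 + 12 = -8)
3*(A(-2)*0 + G(2)) = 3*(4*0 - 8) = 3*(0 - 8) = 3*(-8) = -24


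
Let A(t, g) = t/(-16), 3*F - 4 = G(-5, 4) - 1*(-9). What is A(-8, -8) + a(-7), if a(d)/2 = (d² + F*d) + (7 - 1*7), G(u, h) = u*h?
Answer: 787/6 ≈ 131.17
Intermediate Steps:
G(u, h) = h*u
F = -7/3 (F = 4/3 + (4*(-5) - 1*(-9))/3 = 4/3 + (-20 + 9)/3 = 4/3 + (⅓)*(-11) = 4/3 - 11/3 = -7/3 ≈ -2.3333)
a(d) = 2*d² - 14*d/3 (a(d) = 2*((d² - 7*d/3) + (7 - 1*7)) = 2*((d² - 7*d/3) + (7 - 7)) = 2*((d² - 7*d/3) + 0) = 2*(d² - 7*d/3) = 2*d² - 14*d/3)
A(t, g) = -t/16 (A(t, g) = t*(-1/16) = -t/16)
A(-8, -8) + a(-7) = -1/16*(-8) + (⅔)*(-7)*(-7 + 3*(-7)) = ½ + (⅔)*(-7)*(-7 - 21) = ½ + (⅔)*(-7)*(-28) = ½ + 392/3 = 787/6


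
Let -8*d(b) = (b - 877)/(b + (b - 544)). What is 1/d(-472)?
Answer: -11904/1349 ≈ -8.8243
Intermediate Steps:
d(b) = -(-877 + b)/(8*(-544 + 2*b)) (d(b) = -(b - 877)/(8*(b + (b - 544))) = -(-877 + b)/(8*(b + (-544 + b))) = -(-877 + b)/(8*(-544 + 2*b)))
1/d(-472) = 1/((877 - 1*(-472))/(16*(-272 - 472))) = 1/((1/16)*(877 + 472)/(-744)) = 1/((1/16)*(-1/744)*1349) = 1/(-1349/11904) = -11904/1349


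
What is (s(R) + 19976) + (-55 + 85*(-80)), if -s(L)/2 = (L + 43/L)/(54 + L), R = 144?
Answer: 17002927/1296 ≈ 13120.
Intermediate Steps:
s(L) = -2*(L + 43/L)/(54 + L)
(s(R) + 19976) + (-55 + 85*(-80)) = (2*(-43 - 1*144²)/(144*(54 + 144)) + 19976) + (-55 + 85*(-80)) = (2*(1/144)*(-43 - 1*20736)/198 + 19976) + (-55 - 6800) = (2*(1/144)*(1/198)*(-43 - 20736) + 19976) - 6855 = (2*(1/144)*(1/198)*(-20779) + 19976) - 6855 = (-1889/1296 + 19976) - 6855 = 25887007/1296 - 6855 = 17002927/1296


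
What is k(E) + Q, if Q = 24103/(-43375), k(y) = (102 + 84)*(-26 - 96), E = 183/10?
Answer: -984289603/43375 ≈ -22693.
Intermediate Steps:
E = 183/10 (E = 183*(1/10) = 183/10 ≈ 18.300)
k(y) = -22692 (k(y) = 186*(-122) = -22692)
Q = -24103/43375 (Q = 24103*(-1/43375) = -24103/43375 ≈ -0.55569)
k(E) + Q = -22692 - 24103/43375 = -984289603/43375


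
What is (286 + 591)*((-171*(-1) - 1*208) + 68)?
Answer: 27187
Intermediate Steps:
(286 + 591)*((-171*(-1) - 1*208) + 68) = 877*((171 - 208) + 68) = 877*(-37 + 68) = 877*31 = 27187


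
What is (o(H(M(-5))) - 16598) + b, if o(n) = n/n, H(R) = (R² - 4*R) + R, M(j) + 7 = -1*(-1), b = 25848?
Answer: 9251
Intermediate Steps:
M(j) = -6 (M(j) = -7 - 1*(-1) = -7 + 1 = -6)
H(R) = R² - 3*R
o(n) = 1
(o(H(M(-5))) - 16598) + b = (1 - 16598) + 25848 = -16597 + 25848 = 9251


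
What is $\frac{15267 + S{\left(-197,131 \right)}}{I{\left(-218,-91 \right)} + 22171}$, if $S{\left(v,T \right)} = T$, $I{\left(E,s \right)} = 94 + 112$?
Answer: $\frac{15398}{22377} \approx 0.68812$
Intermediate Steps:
$I{\left(E,s \right)} = 206$
$\frac{15267 + S{\left(-197,131 \right)}}{I{\left(-218,-91 \right)} + 22171} = \frac{15267 + 131}{206 + 22171} = \frac{15398}{22377}$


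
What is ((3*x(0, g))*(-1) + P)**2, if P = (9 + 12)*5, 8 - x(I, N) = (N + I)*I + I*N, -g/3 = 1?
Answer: 6561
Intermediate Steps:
g = -3 (g = -3*1 = -3)
x(I, N) = 8 - I*N - I*(I + N) (x(I, N) = 8 - ((N + I)*I + I*N) = 8 - ((I + N)*I + I*N) = 8 - (I*(I + N) + I*N) = 8 - (I*N + I*(I + N)) = 8 + (-I*N - I*(I + N)) = 8 - I*N - I*(I + N))
P = 105 (P = 21*5 = 105)
((3*x(0, g))*(-1) + P)**2 = ((3*(8 - 1*0**2 - 2*0*(-3)))*(-1) + 105)**2 = ((3*(8 - 1*0 + 0))*(-1) + 105)**2 = ((3*(8 + 0 + 0))*(-1) + 105)**2 = ((3*8)*(-1) + 105)**2 = (24*(-1) + 105)**2 = (-24 + 105)**2 = 81**2 = 6561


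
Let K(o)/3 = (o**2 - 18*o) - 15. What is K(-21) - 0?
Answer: 2412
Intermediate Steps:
K(o) = -45 - 54*o + 3*o**2 (K(o) = 3*((o**2 - 18*o) - 15) = 3*(-15 + o**2 - 18*o) = -45 - 54*o + 3*o**2)
K(-21) - 0 = (-45 - 54*(-21) + 3*(-21)**2) - 0 = (-45 + 1134 + 3*441) - 1*0 = (-45 + 1134 + 1323) + 0 = 2412 + 0 = 2412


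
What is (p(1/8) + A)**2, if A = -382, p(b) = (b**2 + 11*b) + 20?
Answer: 532640241/4096 ≈ 1.3004e+5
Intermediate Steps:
p(b) = 20 + b**2 + 11*b
(p(1/8) + A)**2 = ((20 + (1/8)**2 + 11/8) - 382)**2 = ((20 + (1/8)**2 + 11*(1/8)) - 382)**2 = ((20 + 1/64 + 11/8) - 382)**2 = (1369/64 - 382)**2 = (-23079/64)**2 = 532640241/4096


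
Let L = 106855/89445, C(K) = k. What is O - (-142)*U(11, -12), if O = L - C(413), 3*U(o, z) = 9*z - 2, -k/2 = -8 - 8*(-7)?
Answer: -91403345/17889 ≈ -5109.5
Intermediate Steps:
k = -96 (k = -2*(-8 - 8*(-7)) = -2*(-8 + 56) = -2*48 = -96)
C(K) = -96
L = 21371/17889 (L = 106855*(1/89445) = 21371/17889 ≈ 1.1946)
U(o, z) = -⅔ + 3*z (U(o, z) = (9*z - 2)/3 = (-2 + 9*z)/3 = -⅔ + 3*z)
O = 1738715/17889 (O = 21371/17889 - 1*(-96) = 21371/17889 + 96 = 1738715/17889 ≈ 97.195)
O - (-142)*U(11, -12) = 1738715/17889 - (-142)*(-⅔ + 3*(-12)) = 1738715/17889 - (-142)*(-⅔ - 36) = 1738715/17889 - (-142)*(-110)/3 = 1738715/17889 - 1*15620/3 = 1738715/17889 - 15620/3 = -91403345/17889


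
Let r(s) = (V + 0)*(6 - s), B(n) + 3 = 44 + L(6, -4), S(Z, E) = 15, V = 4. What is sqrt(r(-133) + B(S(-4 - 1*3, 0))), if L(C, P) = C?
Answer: 3*sqrt(67) ≈ 24.556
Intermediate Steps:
B(n) = 47 (B(n) = -3 + (44 + 6) = -3 + 50 = 47)
r(s) = 24 - 4*s (r(s) = (4 + 0)*(6 - s) = 4*(6 - s) = 24 - 4*s)
sqrt(r(-133) + B(S(-4 - 1*3, 0))) = sqrt((24 - 4*(-133)) + 47) = sqrt((24 + 532) + 47) = sqrt(556 + 47) = sqrt(603) = 3*sqrt(67)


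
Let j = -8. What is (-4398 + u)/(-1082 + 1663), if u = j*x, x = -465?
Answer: -678/581 ≈ -1.1670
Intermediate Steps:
u = 3720 (u = -8*(-465) = 3720)
(-4398 + u)/(-1082 + 1663) = (-4398 + 3720)/(-1082 + 1663) = -678/581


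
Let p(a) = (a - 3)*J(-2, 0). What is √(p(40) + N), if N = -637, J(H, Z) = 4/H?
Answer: 3*I*√79 ≈ 26.665*I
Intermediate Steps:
p(a) = 6 - 2*a (p(a) = (a - 3)*(4/(-2)) = (-3 + a)*(4*(-½)) = (-3 + a)*(-2) = 6 - 2*a)
√(p(40) + N) = √((6 - 2*40) - 637) = √((6 - 80) - 637) = √(-74 - 637) = √(-711) = 3*I*√79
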